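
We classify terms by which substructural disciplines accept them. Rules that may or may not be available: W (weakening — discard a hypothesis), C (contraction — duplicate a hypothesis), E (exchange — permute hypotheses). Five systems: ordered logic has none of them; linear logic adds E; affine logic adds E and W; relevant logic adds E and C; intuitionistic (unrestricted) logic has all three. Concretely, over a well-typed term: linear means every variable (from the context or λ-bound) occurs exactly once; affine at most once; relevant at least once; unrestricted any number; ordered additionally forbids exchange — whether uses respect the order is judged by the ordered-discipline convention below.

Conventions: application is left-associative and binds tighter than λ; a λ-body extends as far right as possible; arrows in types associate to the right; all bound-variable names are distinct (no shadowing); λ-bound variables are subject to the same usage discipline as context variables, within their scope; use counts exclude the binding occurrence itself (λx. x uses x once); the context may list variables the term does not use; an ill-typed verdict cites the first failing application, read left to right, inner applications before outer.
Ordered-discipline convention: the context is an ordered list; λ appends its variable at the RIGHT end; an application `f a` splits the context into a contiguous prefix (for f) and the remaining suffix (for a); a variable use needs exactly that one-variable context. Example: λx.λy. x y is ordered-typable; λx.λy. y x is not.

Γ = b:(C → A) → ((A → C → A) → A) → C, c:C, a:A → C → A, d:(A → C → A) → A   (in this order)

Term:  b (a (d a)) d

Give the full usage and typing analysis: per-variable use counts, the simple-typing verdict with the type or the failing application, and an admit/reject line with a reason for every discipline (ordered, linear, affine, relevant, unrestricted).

use counts: b=1; c=0; a=2; d=2
left-to-right use order: b, a, d, a, d
typing: the term checks, with type C
ordered: ✗ — needs contraction — a ×2, d ×2; c left unused
linear: ✗ — needs contraction — a ×2, d ×2; c left unused
affine: ✗ — needs contraction — a ×2, d ×2
relevant: ✗ — c left unused
unrestricted: ✓ — simply typable at C; W, C, E all held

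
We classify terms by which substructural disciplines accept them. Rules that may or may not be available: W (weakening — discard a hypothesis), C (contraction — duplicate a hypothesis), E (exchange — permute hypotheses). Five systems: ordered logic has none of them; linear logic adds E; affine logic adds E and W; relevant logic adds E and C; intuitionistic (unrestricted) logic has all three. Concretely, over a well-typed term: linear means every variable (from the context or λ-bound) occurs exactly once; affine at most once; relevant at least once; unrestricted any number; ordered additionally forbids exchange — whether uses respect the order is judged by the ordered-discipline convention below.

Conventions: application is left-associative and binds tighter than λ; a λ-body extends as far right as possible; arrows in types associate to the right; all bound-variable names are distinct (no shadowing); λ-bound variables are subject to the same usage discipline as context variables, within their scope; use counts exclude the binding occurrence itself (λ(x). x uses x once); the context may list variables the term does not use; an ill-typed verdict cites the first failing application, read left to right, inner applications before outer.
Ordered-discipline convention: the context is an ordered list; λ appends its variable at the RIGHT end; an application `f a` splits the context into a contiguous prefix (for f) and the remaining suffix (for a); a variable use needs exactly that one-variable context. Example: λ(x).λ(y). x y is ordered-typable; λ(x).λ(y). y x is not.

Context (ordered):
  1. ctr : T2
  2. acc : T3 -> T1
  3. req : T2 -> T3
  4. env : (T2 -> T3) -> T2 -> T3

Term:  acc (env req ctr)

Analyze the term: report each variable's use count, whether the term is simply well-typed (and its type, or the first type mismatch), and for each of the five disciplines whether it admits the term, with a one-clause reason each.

variable uses: ctr: 1, acc: 1, req: 1, env: 1
uses in reading order: acc, env, req, ctr
typing: well-typed — term : T1
ordered: ✗, needs exchange: uses follow acc, env, req, ctr
linear: ✓, each of ctr, acc, req, env used exactly once
affine: ✓, none of ctr, acc, req, env used more than once
relevant: ✓, at least one use each (ctr, acc, req, env)
unrestricted: ✓, well-typed at T1; no restrictions here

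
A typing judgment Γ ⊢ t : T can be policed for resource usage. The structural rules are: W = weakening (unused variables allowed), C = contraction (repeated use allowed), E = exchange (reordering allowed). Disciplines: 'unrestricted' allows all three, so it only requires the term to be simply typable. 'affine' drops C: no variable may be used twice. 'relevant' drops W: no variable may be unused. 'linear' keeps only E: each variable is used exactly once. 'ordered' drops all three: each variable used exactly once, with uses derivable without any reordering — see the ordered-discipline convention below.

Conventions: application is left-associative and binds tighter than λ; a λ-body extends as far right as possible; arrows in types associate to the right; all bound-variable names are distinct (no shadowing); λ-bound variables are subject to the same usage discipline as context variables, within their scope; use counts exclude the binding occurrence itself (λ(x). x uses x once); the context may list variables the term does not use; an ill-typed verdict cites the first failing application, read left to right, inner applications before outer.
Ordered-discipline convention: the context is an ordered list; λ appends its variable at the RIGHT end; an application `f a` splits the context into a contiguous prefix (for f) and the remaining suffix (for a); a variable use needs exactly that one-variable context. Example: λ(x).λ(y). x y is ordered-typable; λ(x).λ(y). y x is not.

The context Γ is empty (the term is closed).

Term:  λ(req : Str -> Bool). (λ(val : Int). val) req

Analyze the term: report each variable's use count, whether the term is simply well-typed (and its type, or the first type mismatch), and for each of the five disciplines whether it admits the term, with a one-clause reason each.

use counts: req [bound] ×1; val [bound] ×1
order of uses: val, req
typing: ill-typed: argument of type Str -> Bool where Int is required
ordered ✗ (not simply typable)
linear ✗ (fails simple typing)
affine ✗ (a type mismatch blocks all five)
relevant ✗ (the type mismatch rejects it)
unrestricted ✗ (not simply typable)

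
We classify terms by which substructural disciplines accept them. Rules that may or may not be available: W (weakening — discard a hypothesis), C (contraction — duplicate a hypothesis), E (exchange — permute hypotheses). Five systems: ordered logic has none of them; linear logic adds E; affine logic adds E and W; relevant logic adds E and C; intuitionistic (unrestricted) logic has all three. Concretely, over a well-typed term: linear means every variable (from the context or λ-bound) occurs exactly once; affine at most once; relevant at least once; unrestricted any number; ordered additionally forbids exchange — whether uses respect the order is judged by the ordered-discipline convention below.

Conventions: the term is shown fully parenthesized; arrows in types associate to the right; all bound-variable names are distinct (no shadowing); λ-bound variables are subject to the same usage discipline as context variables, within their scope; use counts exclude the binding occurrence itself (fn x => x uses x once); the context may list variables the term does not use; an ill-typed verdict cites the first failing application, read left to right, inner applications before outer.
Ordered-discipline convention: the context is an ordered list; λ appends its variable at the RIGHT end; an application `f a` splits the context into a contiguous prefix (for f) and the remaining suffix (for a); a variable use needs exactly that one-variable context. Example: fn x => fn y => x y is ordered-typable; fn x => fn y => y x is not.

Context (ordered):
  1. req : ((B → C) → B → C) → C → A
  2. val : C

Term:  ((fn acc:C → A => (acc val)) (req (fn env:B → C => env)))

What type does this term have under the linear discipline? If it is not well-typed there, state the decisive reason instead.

term : A
variable uses: req=1; val=1; acc (bound)=1; env (bound)=1
uses in reading order: acc, val, req, env
typing: well-typed — term : A
summary: ordered ✗; linear ✓; affine ✓; relevant ✓; unrestricted ✓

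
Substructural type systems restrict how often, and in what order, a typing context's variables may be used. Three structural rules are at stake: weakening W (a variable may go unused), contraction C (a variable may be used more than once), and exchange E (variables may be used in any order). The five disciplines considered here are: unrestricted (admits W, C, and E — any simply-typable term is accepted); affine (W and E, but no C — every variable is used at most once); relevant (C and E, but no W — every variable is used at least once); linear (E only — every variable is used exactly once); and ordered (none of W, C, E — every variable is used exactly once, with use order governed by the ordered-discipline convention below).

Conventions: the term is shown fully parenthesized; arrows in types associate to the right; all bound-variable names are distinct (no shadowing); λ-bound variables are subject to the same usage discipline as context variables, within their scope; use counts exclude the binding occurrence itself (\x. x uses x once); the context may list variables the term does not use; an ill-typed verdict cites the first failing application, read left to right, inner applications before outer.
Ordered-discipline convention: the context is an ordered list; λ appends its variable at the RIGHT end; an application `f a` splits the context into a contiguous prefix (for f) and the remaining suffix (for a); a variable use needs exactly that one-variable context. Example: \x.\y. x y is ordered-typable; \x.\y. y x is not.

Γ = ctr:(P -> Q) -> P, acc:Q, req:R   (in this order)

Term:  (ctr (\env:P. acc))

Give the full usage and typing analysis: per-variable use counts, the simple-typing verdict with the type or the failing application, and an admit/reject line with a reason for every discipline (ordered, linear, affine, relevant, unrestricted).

counts: ctr: 1×, acc: 1×, req: 0×, env (bound): 0×
uses in reading order: ctr, acc
typing: well-typed at P
ordered: ✗, unused: req, env — weakening required
linear: ✗, unused: req, env — weakening required
affine: ✓, ctr, acc, req, env: no repeats, contraction unneeded
relevant: ✗, unused: req, env — weakening required
unrestricted: ✓, simply typable at P; W, C, E all held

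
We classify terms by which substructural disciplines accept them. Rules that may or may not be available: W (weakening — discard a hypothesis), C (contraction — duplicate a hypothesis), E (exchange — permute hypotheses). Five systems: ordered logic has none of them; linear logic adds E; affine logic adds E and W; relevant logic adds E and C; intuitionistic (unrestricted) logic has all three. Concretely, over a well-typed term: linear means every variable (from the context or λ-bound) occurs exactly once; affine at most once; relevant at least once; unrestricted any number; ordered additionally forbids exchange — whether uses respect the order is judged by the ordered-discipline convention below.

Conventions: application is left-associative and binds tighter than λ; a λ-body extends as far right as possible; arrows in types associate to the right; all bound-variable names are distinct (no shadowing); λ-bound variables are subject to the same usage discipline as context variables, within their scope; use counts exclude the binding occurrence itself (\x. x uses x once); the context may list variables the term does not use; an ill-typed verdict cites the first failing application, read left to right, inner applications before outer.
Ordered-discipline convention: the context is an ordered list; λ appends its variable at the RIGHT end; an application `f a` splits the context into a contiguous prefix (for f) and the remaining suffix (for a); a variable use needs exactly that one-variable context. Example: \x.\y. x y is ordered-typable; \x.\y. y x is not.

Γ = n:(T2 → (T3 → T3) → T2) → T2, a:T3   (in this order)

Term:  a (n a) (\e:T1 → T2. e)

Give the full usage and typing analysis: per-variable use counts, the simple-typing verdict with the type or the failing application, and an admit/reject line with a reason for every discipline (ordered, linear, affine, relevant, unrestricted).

counts: n: 1; a: 2; e (λ-bound): 1
order of uses: a, n, a, e
typing: ill-typed: a function awaiting T2 → (T3 → T3) → T2 gets T3
ordered ✗ (fails simple typing)
linear ✗ (a type mismatch blocks all five)
affine ✗ (the type mismatch rejects it)
relevant ✗ (not simply typable)
unrestricted ✗ (fails simple typing)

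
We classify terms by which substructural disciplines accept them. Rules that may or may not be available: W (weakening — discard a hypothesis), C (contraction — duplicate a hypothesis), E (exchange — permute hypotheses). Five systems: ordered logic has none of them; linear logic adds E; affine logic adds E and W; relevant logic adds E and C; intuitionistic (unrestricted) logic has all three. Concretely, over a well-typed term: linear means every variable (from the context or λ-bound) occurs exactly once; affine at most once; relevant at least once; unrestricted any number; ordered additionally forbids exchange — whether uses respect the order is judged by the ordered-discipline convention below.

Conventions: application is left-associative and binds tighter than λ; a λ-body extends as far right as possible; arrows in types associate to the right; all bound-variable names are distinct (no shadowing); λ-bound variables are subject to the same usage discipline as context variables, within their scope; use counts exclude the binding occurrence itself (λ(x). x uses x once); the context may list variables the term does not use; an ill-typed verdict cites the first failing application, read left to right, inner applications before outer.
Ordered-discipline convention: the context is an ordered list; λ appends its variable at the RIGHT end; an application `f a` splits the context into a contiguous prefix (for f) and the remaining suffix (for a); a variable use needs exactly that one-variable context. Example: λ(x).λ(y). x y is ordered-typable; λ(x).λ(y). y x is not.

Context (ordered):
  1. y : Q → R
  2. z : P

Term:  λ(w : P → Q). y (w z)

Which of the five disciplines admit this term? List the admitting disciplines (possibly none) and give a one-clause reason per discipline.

admitting disciplines: linear, affine, relevant, unrestricted
usage: y: 1; z: 1; w [bound]: 1
use order (left to right): y, w, z
typing: ✓ — (P → Q) → R
ordered: ✗ — needs exchange: uses follow y, w, z
linear: ✓ — single use per variable (y, z, w)
affine: ✓ — none of y, z, w used more than once
relevant: ✓ — every one of y, z, w appears
unrestricted: ✓ — typability at (P → Q) → R is all that's needed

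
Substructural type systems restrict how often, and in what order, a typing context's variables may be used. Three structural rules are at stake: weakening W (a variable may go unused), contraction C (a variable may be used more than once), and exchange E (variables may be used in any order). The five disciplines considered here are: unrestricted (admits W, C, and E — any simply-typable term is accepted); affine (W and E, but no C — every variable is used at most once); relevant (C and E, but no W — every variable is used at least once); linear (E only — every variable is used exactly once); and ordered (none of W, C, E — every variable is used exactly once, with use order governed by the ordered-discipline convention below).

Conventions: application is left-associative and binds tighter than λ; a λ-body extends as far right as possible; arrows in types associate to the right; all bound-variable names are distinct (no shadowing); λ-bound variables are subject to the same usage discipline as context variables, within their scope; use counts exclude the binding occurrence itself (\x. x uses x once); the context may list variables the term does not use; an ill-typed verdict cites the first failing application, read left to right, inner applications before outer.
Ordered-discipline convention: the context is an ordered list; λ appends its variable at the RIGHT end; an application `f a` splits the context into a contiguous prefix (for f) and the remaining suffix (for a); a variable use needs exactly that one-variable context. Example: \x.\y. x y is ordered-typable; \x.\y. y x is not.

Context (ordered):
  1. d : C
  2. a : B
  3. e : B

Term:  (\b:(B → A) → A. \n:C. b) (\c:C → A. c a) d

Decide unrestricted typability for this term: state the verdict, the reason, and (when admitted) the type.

no — fails simple typing
counts: d ×1; a ×1; e ×0; b [bound] ×1; n [bound] ×0; c [bound] ×1
uses in reading order: b, c, a, d
typing: ill-typed: argument of type B where C is required
across the five disciplines: ordered ✗, linear ✗, affine ✗, relevant ✗, unrestricted ✗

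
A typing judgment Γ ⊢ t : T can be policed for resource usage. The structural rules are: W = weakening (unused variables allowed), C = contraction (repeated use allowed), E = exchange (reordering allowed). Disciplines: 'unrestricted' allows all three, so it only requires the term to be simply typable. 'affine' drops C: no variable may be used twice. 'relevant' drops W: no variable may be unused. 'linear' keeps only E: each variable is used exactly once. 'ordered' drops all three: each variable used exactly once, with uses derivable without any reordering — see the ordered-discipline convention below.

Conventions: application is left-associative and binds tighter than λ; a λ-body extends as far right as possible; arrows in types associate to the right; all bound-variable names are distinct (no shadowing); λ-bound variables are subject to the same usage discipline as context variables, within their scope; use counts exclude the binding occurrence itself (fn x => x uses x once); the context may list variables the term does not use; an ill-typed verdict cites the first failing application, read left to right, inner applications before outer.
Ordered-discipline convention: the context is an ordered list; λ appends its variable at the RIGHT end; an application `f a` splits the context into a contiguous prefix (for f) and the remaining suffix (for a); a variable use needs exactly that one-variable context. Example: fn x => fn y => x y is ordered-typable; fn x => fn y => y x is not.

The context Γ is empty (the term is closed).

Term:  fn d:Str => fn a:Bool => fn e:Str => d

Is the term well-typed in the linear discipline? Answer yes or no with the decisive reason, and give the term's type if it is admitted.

no — unused: a, e — weakening required
use counts: d (bound): 1, a (bound): 0, e (bound): 0
order of uses: d
typing: well-typed at Str → Bool → Str → Str
all disciplines: ordered ✗, linear ✗, affine ✓, relevant ✗, unrestricted ✓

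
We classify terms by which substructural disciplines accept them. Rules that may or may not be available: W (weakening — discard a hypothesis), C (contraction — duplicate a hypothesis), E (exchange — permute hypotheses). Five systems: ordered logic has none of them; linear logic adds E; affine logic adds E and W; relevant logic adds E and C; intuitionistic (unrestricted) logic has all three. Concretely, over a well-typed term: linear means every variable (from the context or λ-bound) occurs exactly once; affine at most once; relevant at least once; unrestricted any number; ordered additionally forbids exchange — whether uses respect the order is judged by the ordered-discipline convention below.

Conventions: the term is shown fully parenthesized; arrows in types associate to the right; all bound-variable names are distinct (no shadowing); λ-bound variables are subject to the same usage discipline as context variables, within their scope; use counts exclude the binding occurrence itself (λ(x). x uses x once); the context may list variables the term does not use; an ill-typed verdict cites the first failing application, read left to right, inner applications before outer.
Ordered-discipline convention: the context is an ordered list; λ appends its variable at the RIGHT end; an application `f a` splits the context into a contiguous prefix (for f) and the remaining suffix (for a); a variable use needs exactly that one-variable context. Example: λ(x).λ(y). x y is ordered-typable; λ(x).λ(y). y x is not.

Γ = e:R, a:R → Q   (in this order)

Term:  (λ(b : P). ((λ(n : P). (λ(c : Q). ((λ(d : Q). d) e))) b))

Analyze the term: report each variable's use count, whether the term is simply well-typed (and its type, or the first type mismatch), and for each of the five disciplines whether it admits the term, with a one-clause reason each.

variable uses: e ×1, a ×0, b [bound] ×1, n [bound] ×0, c [bound] ×0, d [bound] ×1
order of uses: d, e, b
typing: ill-typed: a function awaiting Q gets R
ordered ✗ (the type mismatch rejects it)
linear ✗ (not simply typable)
affine ✗ (fails simple typing)
relevant ✗ (a type mismatch blocks all five)
unrestricted ✗ (the type mismatch rejects it)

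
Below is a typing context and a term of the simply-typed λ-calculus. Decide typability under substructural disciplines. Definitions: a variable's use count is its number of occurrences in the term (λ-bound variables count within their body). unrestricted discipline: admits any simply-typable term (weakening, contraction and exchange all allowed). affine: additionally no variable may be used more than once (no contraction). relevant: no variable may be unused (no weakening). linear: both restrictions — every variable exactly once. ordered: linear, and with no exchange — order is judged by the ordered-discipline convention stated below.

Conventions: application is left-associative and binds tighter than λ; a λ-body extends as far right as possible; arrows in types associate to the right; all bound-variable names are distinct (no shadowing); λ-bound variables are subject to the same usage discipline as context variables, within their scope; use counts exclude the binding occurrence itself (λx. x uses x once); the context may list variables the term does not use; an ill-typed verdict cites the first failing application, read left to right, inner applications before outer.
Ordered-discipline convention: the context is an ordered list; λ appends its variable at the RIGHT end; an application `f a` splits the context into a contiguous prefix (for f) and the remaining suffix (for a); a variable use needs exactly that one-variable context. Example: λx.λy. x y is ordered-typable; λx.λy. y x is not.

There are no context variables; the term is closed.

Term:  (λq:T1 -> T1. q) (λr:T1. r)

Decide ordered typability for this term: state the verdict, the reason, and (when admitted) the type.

yes — one use each (q, r); ordered split holds; term : T1 -> T1
use counts: q [bound]=1; r [bound]=1
use order (left to right): q, r
typing: ✓ — T1 -> T1
summary: ordered ✓; linear ✓; affine ✓; relevant ✓; unrestricted ✓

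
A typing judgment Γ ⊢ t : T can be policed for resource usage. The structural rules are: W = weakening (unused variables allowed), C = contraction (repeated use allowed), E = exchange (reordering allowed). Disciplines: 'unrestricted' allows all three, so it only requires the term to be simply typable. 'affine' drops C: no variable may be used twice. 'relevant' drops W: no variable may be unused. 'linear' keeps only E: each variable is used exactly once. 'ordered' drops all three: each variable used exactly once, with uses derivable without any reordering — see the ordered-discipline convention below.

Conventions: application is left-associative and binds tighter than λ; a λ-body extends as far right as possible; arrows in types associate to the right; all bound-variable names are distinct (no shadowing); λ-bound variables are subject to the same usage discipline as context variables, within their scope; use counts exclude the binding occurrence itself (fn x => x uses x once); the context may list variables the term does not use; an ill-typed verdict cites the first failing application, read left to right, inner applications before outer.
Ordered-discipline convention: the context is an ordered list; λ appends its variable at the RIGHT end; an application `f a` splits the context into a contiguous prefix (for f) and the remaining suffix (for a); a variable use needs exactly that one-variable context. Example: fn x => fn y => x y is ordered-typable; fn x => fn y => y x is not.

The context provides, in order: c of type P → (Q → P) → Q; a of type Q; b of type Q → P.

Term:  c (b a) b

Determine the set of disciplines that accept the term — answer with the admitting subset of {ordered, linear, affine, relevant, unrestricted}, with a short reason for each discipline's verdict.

accepted by: relevant, unrestricted
usage: c: 1×; a: 1×; b: 2×
use order (left to right): c, b, a, b
typing: ✓ — Q
ordered: ✗, b ×2 used more than once (contraction)
linear: ✗, b ×2 used more than once (contraction)
affine: ✗, b ×2 used more than once (contraction)
relevant: ✓, at least one use each (c, a, b)
unrestricted: ✓, type-checks (Q) and nothing is barred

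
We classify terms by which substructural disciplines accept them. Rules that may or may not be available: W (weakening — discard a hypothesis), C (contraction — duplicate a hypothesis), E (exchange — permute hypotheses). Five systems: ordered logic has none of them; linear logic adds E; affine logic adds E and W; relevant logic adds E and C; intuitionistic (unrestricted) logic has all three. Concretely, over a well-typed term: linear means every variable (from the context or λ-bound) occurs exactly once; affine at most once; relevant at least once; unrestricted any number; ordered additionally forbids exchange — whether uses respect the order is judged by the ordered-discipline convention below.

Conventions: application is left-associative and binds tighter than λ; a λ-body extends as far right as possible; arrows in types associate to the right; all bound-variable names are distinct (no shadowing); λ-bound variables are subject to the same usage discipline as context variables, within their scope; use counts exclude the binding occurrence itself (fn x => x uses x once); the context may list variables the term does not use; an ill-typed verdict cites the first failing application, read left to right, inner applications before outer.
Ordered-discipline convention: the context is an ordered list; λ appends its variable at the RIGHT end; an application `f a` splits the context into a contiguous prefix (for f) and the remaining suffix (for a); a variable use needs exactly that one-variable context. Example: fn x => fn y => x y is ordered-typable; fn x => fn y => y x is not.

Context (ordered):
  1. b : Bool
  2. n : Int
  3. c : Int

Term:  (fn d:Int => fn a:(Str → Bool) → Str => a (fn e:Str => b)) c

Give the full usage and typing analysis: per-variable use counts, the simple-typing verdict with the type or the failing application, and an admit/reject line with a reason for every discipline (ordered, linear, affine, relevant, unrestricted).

variable uses: b ×1; n ×0; c ×1; d (bound) ×0; a (bound) ×1; e (bound) ×0
left-to-right use order: a, b, c
typing: the term checks, with type ((Str → Bool) → Str) → Str
ordered: ✗, n, d, e left unused
linear: ✗, n, d, e left unused
affine: ✓, b, n, c, d, a, e: no repeats, contraction unneeded
relevant: ✗, n, d, e left unused
unrestricted: ✓, typability at ((Str → Bool) → Str) → Str is all that's needed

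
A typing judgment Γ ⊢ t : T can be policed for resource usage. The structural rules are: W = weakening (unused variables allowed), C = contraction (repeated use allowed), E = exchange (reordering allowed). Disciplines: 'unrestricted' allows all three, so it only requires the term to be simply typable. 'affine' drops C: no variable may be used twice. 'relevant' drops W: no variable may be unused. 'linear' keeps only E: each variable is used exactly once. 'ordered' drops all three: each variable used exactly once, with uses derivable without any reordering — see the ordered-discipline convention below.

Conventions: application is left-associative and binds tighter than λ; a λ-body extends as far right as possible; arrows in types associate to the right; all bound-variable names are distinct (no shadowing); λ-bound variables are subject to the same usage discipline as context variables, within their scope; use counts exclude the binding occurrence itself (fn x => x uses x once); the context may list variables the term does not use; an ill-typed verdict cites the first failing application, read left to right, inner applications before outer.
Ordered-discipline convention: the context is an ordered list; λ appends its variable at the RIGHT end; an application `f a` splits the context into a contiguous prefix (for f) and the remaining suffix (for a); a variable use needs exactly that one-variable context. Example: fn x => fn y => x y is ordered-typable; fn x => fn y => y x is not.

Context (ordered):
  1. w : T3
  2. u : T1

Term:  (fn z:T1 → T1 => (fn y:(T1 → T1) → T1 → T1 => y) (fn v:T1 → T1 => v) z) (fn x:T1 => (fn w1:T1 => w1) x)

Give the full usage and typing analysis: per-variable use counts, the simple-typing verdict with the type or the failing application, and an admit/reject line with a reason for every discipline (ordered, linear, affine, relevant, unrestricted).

usage: w: 0, u: 0, z (bound): 1, y (bound): 1, v (bound): 1, x (bound): 1, w1 (bound): 1
order of uses: y, v, z, w1, x
typing: well-typed at T1 → T1
ordered ✗ (w, u left unused)
linear ✗ (w, u left unused)
affine ✓ (none of w, u, z, y, v, x, w1 used more than once)
relevant ✗ (w, u left unused)
unrestricted ✓ (type-checks (T1 → T1) and nothing is barred)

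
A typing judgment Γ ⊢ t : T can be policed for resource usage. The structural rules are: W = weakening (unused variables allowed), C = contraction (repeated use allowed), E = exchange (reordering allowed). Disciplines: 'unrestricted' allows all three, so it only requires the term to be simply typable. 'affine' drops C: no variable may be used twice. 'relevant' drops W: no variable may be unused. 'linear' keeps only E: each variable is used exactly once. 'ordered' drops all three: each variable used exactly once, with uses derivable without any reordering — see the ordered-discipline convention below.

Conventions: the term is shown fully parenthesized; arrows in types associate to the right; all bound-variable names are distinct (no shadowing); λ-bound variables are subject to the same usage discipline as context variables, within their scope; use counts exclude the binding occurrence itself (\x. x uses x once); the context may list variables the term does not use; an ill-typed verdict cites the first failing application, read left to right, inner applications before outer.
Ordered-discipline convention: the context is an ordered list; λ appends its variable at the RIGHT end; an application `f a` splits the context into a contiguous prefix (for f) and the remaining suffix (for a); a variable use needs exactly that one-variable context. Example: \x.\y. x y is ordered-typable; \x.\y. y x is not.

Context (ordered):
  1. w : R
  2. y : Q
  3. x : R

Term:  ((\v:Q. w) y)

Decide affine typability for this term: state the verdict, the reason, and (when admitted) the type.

yes — w, y, x, v: no repeats, contraction unneeded; term : R
usage: w ×1; y ×1; x ×0; v [bound] ×0
uses in reading order: w, y
typing: the term checks, with type R
across the five disciplines: ordered ✗ · linear ✗ · affine ✓ · relevant ✗ · unrestricted ✓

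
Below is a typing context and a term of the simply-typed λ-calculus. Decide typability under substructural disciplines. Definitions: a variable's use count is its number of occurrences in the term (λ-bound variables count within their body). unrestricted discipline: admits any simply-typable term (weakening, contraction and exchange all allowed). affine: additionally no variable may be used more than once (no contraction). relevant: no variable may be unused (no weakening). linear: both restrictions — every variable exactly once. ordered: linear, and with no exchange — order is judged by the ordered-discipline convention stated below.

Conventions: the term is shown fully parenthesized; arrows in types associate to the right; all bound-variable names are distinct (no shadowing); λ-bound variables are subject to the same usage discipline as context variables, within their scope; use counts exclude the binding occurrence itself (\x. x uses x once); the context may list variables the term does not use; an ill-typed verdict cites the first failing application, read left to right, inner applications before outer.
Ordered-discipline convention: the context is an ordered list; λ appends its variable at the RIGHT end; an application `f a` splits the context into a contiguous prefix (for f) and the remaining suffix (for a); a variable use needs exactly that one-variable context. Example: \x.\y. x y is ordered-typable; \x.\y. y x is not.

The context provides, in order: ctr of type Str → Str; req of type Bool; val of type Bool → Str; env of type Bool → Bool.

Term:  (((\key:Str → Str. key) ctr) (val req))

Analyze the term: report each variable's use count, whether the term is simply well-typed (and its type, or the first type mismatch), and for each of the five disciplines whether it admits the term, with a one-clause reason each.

counts: ctr=1, req=1, val=1, env=0, key (λ-bound)=1
order of uses: key, ctr, val, req
typing: well-typed at Str
ordered: ✗ — env never used (weakening)
linear: ✗ — env never used (weakening)
affine: ✓ — at most one use each (ctr, req, val, env, key)
relevant: ✗ — env never used (weakening)
unrestricted: ✓ — simply typable at Str; W, C, E all held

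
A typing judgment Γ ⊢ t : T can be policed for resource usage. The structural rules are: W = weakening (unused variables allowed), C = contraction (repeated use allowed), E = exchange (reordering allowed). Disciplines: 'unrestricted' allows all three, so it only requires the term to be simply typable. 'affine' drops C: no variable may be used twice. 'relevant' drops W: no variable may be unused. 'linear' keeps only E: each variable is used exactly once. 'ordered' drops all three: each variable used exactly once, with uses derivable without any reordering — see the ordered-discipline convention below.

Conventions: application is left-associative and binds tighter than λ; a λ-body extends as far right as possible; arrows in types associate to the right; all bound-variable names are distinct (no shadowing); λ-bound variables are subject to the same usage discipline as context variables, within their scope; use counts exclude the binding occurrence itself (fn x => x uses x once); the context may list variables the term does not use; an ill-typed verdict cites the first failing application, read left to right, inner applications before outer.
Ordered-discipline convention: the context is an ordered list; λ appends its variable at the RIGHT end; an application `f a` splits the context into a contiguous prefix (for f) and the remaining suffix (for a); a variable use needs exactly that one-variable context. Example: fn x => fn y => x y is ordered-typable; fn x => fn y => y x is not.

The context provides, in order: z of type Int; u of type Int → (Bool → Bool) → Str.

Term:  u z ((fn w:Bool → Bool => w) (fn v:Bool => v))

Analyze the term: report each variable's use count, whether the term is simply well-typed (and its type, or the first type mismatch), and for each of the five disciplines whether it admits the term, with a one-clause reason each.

variable uses: z ×1, u ×1, w [bound] ×1, v [bound] ×1
use order (left to right): u, z, w, v
typing: well-typed — term : Str
ordered: ✗, use order u, z, w, v needs exchange
linear: ✓, each of z, u, w, v used exactly once
affine: ✓, z, u, w, v: no repeats, contraction unneeded
relevant: ✓, z, u, w, v: all used, weakening unneeded
unrestricted: ✓, well-typed at Str; no restrictions here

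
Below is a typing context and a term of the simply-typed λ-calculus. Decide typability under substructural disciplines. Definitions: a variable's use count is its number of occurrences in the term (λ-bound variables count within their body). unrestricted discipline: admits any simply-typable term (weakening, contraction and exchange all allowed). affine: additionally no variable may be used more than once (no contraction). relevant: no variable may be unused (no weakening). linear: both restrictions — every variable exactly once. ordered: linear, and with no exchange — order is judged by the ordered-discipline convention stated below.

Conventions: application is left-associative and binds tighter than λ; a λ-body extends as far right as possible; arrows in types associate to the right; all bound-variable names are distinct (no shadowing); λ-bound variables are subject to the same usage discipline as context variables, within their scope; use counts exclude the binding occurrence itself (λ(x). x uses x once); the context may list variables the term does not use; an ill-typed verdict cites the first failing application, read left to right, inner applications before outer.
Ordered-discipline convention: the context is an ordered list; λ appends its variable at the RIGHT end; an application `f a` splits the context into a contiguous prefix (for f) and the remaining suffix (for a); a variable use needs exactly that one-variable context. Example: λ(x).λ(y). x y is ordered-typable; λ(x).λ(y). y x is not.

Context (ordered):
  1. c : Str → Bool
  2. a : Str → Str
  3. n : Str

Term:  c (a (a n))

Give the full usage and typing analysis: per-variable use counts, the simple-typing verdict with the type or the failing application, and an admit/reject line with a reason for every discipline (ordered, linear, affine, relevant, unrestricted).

counts: c ×1, a ×2, n ×1
left-to-right use order: c, a, a, n
typing: ✓ — Bool
ordered: ✗, needs contraction — a ×2
linear: ✗, needs contraction — a ×2
affine: ✗, needs contraction — a ×2
relevant: ✓, at least one use each (c, a, n)
unrestricted: ✓, type-checks (Bool) and nothing is barred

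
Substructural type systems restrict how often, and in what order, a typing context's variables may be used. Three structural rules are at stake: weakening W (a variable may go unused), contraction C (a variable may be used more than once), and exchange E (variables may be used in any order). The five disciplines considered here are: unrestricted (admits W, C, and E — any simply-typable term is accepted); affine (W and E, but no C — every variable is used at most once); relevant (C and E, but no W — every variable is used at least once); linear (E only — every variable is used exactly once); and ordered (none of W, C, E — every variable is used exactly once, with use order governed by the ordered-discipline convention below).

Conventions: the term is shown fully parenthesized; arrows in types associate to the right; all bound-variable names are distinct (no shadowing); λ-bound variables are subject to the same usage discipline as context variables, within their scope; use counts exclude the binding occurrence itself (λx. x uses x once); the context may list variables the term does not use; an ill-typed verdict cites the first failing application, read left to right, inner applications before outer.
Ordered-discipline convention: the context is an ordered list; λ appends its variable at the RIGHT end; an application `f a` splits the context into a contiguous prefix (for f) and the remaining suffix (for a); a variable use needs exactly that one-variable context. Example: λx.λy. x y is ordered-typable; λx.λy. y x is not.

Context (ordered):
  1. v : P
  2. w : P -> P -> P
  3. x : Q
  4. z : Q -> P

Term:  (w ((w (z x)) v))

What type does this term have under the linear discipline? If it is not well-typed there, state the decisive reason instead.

not well-typed under linear — repeated use of w ×2
counts: v: 1×; w: 2×; x: 1×; z: 1×
uses in reading order: w, w, z, x, v
typing: well-typed at P -> P
all disciplines: ordered ✗ · linear ✗ · affine ✗ · relevant ✓ · unrestricted ✓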